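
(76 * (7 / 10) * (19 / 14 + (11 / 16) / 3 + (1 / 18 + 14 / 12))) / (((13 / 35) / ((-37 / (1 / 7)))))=-97519457 / 936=-104187.45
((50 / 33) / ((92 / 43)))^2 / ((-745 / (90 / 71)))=-1155625 / 1354302422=-0.00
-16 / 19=-0.84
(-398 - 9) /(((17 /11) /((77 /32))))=-344729 /544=-633.69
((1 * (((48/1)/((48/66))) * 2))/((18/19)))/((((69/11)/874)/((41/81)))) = 7163684/729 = 9826.73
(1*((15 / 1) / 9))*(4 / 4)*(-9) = -15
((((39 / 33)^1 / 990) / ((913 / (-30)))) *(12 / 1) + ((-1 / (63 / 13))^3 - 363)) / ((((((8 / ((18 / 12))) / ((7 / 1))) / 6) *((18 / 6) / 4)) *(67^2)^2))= -0.00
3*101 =303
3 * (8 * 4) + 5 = 101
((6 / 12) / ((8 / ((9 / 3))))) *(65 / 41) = 195 / 656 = 0.30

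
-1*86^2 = -7396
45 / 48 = 15 / 16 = 0.94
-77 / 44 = -7 / 4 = -1.75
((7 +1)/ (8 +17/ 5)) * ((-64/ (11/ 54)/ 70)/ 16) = -288/ 1463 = -0.20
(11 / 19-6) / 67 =-103 / 1273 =-0.08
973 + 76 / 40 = 9749 / 10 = 974.90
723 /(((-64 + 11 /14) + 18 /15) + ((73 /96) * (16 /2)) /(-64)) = -19434240 /1669499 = -11.64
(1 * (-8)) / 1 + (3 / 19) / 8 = -1213 / 152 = -7.98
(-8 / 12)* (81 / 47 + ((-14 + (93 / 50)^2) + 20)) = -438001 / 58750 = -7.46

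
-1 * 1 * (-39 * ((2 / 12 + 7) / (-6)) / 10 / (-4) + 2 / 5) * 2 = 367 / 240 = 1.53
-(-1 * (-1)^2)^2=-1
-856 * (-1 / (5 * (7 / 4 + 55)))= 3424 / 1135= 3.02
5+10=15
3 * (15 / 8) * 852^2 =4083210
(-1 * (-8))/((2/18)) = 72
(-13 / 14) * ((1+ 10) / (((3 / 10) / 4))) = -2860 / 21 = -136.19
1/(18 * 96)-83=-143423/1728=-83.00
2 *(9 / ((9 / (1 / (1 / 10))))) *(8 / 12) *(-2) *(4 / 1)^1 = -320 / 3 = -106.67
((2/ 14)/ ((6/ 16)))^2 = 64/ 441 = 0.15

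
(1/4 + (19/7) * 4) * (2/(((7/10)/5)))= 7775/49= 158.67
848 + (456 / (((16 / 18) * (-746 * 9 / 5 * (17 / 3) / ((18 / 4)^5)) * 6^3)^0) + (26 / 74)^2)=1785345 / 1369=1304.12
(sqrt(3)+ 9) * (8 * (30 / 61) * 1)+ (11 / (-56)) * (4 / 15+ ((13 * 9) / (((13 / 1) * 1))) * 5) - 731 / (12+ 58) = 240 * sqrt(3) / 61+ 823699 / 51240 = 22.89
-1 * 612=-612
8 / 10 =4 / 5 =0.80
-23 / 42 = -0.55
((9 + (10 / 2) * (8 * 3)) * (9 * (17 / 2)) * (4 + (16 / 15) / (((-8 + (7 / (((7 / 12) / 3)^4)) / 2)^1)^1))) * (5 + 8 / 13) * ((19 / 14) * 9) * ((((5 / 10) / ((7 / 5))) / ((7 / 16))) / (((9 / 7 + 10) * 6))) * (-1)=-9046308251466 / 277128761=-32642.98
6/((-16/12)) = -9/2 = -4.50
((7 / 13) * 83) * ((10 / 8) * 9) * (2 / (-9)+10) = 63910 / 13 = 4916.15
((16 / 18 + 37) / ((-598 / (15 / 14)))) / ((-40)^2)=-341 / 8037120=-0.00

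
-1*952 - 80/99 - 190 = -113138/99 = -1142.81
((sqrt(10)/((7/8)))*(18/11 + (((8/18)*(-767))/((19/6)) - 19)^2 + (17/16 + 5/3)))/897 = 1310650493*sqrt(10)/64115766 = 64.64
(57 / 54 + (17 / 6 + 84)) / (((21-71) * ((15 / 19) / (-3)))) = 6.68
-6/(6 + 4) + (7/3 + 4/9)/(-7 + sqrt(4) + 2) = -206/135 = -1.53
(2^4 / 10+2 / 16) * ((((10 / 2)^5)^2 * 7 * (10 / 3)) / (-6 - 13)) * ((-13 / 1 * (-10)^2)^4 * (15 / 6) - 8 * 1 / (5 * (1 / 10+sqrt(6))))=-1681148851928717226562500 / 11381+62890625000 * sqrt(6) / 11381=-147715389854016622144.07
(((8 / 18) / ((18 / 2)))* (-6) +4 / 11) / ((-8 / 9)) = -0.08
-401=-401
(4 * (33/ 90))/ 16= 11/ 120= 0.09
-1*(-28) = 28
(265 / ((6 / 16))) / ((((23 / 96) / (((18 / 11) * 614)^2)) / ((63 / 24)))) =21751885048320 / 2783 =7815984566.41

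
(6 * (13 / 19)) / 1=78 / 19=4.11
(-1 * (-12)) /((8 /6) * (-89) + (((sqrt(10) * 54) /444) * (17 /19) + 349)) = 24587886168 /471949761653 - 11616372 * sqrt(10) /471949761653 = 0.05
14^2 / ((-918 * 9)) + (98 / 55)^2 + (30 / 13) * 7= 3136127512 / 162451575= 19.30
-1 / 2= -0.50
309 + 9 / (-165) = 16992 / 55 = 308.95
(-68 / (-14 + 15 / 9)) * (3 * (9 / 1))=148.86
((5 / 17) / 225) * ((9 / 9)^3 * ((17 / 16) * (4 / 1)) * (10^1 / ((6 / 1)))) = 1 / 108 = 0.01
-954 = -954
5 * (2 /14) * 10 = 50 /7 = 7.14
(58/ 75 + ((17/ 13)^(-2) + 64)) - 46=419587/ 21675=19.36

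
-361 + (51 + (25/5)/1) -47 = -352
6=6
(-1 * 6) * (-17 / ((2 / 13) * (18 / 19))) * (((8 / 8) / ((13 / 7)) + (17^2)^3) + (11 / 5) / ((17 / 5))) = 33784552403 / 2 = 16892276201.50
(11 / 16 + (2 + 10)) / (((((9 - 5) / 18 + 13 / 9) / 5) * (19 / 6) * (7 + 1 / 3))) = 5481 / 3344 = 1.64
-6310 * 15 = -94650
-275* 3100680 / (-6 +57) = -284229000 / 17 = -16719352.94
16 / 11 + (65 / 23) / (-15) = 1.27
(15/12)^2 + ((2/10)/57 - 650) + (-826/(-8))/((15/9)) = -2674367/4560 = -586.48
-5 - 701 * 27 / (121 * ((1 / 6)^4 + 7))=-30018557 / 1097833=-27.34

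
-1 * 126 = -126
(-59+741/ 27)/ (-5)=6.31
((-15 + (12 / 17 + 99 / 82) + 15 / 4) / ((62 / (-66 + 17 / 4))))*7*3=135022797 / 691424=195.28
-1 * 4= -4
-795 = -795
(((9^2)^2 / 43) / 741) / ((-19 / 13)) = -2187 / 15523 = -0.14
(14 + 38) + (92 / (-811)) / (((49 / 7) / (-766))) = 365676 / 5677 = 64.41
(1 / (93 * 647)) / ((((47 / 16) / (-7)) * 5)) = -112 / 14140185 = -0.00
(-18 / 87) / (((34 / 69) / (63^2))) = -821583 / 493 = -1666.50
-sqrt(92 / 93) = -2 * sqrt(2139) / 93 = -0.99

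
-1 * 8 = -8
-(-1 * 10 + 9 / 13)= 121 / 13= 9.31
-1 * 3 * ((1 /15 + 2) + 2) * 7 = -427 /5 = -85.40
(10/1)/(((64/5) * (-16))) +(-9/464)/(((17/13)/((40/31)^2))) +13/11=2957251113/2668289536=1.11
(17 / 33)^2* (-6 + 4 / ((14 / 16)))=-2890 / 7623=-0.38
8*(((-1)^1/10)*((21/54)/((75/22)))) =-308/3375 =-0.09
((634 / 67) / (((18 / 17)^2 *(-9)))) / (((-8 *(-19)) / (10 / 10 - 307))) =1557421 / 824904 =1.89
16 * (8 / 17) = 128 / 17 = 7.53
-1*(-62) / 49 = 62 / 49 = 1.27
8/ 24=1/ 3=0.33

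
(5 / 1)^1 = 5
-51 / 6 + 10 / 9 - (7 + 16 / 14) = -1957 / 126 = -15.53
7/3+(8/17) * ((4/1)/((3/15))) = 11.75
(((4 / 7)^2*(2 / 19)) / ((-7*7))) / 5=-32 / 228095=-0.00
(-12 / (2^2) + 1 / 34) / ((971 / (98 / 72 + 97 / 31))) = -506111 / 36843624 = -0.01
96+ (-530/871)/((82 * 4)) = 13712759/142844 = 96.00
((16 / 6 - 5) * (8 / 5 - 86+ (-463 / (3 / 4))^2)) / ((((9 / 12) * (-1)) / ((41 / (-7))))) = -2811898408 / 405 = -6942959.03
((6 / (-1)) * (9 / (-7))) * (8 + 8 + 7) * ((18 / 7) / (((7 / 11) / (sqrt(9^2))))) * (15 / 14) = 16599330 / 2401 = 6913.51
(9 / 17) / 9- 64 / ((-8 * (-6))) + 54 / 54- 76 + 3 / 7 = -27077 / 357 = -75.85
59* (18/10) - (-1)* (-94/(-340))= 18101/170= 106.48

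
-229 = -229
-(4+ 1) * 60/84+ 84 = 563/7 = 80.43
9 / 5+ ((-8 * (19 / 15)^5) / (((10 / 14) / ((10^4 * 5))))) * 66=-48808862759 / 405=-120515710.52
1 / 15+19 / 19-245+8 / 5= -242.33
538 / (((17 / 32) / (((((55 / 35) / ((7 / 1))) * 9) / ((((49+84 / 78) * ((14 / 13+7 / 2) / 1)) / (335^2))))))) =21550259702400 / 21510559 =1001845.64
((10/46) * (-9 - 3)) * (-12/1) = 720/23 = 31.30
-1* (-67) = 67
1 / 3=0.33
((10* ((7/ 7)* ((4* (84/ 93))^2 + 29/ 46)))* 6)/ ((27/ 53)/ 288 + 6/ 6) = 30776955840/ 37552997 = 819.56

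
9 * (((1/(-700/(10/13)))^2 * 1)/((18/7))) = 1/236600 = 0.00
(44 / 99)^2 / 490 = 8 / 19845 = 0.00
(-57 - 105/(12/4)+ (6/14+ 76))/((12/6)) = -109/14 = -7.79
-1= -1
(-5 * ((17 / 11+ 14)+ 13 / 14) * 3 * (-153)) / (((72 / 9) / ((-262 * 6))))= -7429250.31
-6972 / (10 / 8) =-27888 / 5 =-5577.60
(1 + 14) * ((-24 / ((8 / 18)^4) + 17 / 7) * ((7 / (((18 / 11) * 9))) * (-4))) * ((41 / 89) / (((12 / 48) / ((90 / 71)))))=1547347175 / 37914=40812.03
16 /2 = 8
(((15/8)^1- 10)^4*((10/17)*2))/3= 89253125/52224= 1709.04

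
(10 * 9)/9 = 10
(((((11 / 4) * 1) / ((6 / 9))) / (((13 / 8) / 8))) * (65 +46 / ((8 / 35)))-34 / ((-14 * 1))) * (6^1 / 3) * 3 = 2953506 / 91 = 32456.11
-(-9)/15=3/5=0.60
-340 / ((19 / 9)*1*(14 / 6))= -9180 / 133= -69.02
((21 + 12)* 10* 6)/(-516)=-165/43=-3.84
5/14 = 0.36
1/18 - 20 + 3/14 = -1243/63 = -19.73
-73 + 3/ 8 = -581/ 8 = -72.62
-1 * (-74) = 74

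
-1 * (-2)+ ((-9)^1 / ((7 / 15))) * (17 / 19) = -2029 / 133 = -15.26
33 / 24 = 11 / 8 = 1.38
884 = 884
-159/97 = -1.64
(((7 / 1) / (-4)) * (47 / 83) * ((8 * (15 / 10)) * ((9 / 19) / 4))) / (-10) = 8883 / 63080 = 0.14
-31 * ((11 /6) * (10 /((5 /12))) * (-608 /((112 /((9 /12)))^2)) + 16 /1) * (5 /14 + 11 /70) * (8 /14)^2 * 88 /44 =-12949506 /84035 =-154.10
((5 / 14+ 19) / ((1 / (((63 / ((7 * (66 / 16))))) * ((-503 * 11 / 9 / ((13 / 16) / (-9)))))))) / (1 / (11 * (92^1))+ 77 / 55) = 44143601920 / 215033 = 205287.57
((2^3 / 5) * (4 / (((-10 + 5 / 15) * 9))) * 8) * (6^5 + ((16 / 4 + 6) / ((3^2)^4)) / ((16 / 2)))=-13060694336 / 2854035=-4576.22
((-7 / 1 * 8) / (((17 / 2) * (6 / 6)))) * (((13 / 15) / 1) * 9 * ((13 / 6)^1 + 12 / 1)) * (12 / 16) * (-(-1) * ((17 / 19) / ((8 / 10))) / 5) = -4641 / 38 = -122.13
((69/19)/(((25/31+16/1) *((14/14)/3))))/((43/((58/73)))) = 372186/31072961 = 0.01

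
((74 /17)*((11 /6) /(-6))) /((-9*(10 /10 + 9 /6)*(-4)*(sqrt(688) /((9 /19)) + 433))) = -0.00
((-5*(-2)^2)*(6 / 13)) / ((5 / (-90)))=2160 / 13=166.15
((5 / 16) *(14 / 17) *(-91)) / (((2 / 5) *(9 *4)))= -15925 / 9792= -1.63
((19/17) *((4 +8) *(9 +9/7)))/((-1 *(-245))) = 16416/29155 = 0.56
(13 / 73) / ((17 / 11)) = 0.12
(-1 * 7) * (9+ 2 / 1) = -77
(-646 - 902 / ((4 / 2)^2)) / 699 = -581 / 466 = -1.25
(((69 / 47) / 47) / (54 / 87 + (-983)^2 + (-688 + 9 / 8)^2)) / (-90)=-21344 / 88440272663235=-0.00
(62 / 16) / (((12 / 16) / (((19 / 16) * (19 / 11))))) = 11191 / 1056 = 10.60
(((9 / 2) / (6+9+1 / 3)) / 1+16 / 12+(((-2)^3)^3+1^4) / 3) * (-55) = 853655 / 92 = 9278.86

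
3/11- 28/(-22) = 17/11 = 1.55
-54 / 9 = -6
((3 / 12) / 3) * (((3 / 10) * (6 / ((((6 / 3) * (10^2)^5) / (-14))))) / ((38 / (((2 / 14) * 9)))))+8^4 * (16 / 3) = 498073599999999919 / 22800000000000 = 21845.33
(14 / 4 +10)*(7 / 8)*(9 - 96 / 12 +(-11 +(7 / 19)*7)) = -26649 / 304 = -87.66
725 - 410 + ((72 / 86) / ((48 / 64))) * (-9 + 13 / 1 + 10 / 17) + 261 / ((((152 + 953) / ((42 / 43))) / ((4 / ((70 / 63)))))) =76250241 / 237575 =320.95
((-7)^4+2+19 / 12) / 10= 5771 / 24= 240.46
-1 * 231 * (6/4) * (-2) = 693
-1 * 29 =-29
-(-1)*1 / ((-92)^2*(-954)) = -1 / 8074656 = -0.00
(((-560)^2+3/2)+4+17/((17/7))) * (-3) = -1881675/2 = -940837.50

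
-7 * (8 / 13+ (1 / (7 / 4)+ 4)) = -472 / 13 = -36.31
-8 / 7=-1.14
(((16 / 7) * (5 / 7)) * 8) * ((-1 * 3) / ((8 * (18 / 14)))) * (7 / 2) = -40 / 3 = -13.33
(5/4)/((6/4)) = 5/6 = 0.83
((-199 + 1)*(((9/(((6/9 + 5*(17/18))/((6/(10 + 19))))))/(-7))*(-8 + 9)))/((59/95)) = 18283320/1161769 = 15.74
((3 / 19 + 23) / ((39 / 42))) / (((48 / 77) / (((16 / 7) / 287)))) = 9680 / 30381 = 0.32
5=5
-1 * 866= -866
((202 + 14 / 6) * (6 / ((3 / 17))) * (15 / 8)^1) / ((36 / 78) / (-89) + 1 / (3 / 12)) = 60285485 / 18488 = 3260.79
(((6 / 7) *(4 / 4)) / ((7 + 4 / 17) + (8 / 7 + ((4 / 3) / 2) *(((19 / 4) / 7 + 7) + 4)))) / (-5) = -0.01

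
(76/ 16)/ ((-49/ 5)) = -95/ 196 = -0.48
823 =823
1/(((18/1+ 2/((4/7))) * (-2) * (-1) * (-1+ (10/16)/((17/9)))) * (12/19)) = -0.06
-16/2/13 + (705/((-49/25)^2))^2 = 2523908959717/74942413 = 33677.98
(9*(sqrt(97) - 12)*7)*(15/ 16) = -2835/ 4 + 945*sqrt(97)/ 16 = -127.05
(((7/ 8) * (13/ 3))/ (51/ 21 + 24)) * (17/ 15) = 0.16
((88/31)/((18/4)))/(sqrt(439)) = 0.03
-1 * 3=-3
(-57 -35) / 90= -46 / 45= -1.02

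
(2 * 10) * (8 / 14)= 80 / 7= 11.43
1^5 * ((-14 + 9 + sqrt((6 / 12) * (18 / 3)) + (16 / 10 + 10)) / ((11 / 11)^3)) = sqrt(3) + 33 / 5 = 8.33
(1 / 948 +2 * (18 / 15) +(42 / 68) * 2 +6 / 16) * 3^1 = 646469 / 53720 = 12.03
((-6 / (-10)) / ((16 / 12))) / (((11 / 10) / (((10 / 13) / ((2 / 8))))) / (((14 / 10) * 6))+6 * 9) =1512 / 181583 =0.01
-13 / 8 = -1.62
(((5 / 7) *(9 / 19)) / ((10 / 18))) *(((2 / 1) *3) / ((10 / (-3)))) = -729 / 665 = -1.10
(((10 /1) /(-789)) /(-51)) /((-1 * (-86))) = 5 /1730277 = 0.00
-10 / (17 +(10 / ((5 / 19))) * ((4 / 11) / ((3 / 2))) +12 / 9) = -110 / 303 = -0.36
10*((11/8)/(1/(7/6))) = 385/24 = 16.04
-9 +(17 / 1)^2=280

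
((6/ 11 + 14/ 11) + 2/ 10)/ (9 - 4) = 111/ 275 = 0.40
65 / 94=0.69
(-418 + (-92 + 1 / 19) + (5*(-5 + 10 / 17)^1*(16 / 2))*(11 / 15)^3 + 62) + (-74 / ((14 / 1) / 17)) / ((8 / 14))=-674.79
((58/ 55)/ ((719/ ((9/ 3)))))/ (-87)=-2/ 39545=-0.00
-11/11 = -1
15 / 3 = 5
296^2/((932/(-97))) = -2124688/233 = -9118.83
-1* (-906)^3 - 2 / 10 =3718387079 / 5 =743677415.80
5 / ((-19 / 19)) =-5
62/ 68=31/ 34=0.91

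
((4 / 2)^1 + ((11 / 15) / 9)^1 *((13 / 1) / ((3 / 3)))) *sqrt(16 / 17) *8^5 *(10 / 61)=108265472 *sqrt(17) / 27999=15943.07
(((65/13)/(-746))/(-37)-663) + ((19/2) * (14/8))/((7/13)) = -632.12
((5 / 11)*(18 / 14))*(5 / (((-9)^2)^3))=25 / 4546773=0.00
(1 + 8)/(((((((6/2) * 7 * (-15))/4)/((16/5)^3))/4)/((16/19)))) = -1048576/83125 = -12.61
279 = 279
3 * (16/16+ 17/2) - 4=24.50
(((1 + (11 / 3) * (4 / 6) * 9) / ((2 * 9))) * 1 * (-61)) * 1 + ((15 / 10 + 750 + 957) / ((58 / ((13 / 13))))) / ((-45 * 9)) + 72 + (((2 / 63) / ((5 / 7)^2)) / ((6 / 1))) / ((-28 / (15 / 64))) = -6030743 / 1002240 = -6.02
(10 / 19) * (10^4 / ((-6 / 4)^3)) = -800000 / 513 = -1559.45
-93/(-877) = 93/877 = 0.11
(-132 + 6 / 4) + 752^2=1130747 / 2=565373.50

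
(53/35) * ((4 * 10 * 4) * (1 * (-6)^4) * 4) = 1256009.14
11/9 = 1.22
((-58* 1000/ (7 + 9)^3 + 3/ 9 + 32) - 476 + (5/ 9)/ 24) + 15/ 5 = -3143603/ 6912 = -454.80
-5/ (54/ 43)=-215/ 54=-3.98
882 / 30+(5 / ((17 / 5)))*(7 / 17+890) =1934608 / 1445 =1338.83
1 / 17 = 0.06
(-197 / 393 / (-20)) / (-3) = -197 / 23580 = -0.01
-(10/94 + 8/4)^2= -9801/2209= -4.44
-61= -61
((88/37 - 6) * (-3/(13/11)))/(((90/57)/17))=238051/2405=98.98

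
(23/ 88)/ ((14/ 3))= 69/ 1232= 0.06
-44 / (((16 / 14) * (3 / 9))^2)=-4851 / 16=-303.19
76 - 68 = 8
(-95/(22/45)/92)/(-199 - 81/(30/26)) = 21375/2724304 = 0.01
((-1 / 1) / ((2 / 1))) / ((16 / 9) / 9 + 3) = -81 / 518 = -0.16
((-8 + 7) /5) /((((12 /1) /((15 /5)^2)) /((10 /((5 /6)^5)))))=-11664 /3125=-3.73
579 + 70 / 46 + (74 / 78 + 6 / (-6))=520682 / 897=580.47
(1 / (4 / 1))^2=1 / 16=0.06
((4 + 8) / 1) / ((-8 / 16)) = -24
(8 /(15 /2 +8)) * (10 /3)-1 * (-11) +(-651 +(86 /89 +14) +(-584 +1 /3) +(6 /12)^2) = -39952415 /33108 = -1206.73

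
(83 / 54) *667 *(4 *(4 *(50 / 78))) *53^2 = 31101809800 / 1053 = 29536381.58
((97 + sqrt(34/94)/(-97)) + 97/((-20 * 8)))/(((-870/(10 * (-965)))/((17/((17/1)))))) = 992213/928 - 965 * sqrt(799)/396633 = 1069.13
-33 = -33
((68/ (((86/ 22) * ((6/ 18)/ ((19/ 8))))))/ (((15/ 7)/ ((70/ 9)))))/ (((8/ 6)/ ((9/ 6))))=174097/ 344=506.10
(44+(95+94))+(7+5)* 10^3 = 12233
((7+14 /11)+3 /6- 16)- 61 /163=-27259 /3586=-7.60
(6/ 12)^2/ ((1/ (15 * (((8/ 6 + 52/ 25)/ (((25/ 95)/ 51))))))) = 62016/ 25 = 2480.64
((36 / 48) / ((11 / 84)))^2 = 3969 / 121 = 32.80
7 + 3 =10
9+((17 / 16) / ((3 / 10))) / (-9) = 1859 / 216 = 8.61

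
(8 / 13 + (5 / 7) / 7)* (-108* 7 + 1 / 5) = -1727003 / 3185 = -542.23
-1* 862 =-862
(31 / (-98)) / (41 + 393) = -1 / 1372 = -0.00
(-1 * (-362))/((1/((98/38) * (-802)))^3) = -21969486972436304/6859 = -3203016033304.61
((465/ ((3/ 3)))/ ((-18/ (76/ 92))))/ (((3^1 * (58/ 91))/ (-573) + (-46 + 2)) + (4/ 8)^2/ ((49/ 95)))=716618630/ 1461360039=0.49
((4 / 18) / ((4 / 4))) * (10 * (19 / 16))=95 / 36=2.64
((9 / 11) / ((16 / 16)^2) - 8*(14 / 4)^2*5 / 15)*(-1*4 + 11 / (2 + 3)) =3153 / 55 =57.33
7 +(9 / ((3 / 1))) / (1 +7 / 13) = 8.95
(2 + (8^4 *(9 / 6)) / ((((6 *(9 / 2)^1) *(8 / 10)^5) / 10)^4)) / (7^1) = 8516647558474519 / 5944066965504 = 1432.80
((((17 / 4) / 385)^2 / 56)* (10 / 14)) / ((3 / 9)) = 867 / 185933440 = 0.00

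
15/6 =5/2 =2.50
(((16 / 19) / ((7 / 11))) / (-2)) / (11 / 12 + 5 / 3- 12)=1056 / 15029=0.07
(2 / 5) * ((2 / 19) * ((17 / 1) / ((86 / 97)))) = 3298 / 4085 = 0.81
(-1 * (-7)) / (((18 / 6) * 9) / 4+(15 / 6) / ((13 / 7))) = 0.86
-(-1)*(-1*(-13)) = 13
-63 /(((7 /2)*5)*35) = -18 /175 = -0.10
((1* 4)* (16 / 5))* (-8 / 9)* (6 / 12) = -256 / 45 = -5.69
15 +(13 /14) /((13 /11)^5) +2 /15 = 93182623 /5997810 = 15.54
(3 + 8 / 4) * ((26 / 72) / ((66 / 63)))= 455 / 264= 1.72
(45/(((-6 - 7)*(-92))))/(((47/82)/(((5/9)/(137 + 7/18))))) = 9225/34753069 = 0.00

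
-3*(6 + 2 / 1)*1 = -24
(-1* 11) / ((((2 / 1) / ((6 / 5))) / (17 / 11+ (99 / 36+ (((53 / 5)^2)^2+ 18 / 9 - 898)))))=-77438.23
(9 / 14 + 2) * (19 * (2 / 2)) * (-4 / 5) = -1406 / 35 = -40.17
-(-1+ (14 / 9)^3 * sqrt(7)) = 1 - 2744 * sqrt(7) / 729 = -8.96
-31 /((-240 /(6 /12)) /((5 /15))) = 31 /1440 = 0.02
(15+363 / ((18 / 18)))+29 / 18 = 6833 / 18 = 379.61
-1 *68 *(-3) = 204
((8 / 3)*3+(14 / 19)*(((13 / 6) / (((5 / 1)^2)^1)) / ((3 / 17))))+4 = 52847 / 4275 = 12.36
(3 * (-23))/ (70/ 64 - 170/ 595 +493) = -5152/ 36871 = -0.14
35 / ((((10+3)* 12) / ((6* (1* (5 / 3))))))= 175 / 78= 2.24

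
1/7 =0.14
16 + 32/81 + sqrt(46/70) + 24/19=18.47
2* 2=4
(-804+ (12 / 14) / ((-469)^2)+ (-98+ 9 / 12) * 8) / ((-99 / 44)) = 703.11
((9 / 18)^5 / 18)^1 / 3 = 1 / 1728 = 0.00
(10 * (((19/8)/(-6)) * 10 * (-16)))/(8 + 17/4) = 7600/147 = 51.70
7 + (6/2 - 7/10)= 93/10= 9.30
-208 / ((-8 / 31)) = 806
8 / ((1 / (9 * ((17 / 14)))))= 612 / 7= 87.43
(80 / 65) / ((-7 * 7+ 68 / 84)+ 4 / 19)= -798 / 31109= -0.03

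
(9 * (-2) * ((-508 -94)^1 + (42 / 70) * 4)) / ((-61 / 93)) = -5018652 / 305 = -16454.60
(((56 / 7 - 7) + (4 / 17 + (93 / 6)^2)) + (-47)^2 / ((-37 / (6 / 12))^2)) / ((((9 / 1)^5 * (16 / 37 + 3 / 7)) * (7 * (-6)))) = -11258951 / 99391512996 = -0.00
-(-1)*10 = 10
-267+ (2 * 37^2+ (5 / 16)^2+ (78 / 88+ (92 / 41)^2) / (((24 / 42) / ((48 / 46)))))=270218053893 / 108875008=2481.91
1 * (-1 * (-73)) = 73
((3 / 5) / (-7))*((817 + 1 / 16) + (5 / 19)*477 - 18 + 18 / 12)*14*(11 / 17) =-9290523 / 12920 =-719.08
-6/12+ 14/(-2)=-7.50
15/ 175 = 0.09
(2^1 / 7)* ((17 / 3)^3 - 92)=694 / 27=25.70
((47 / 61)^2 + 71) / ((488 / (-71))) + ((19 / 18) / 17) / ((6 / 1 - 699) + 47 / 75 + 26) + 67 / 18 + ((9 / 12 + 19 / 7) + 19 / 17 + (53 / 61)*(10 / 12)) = -16865729815805 / 12149484423678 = -1.39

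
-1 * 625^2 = -390625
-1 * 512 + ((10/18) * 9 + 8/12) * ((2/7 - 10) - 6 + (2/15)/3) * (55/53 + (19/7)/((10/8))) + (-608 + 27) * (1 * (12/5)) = -3841399676/1752975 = -2191.36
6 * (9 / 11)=54 / 11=4.91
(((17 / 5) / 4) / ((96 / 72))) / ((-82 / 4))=-51 / 1640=-0.03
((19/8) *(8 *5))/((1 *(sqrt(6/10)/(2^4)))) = 1520 *sqrt(15)/3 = 1962.31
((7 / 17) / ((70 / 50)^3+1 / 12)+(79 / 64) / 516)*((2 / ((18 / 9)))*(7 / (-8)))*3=-0.39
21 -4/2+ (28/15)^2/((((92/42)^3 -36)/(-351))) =98823209/1475375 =66.98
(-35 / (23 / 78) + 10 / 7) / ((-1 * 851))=18880 / 137011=0.14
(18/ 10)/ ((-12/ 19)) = -57/ 20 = -2.85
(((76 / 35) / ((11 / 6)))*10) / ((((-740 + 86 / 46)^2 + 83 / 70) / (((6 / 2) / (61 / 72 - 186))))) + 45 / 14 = 133133933076190245 / 41419450384796638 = 3.21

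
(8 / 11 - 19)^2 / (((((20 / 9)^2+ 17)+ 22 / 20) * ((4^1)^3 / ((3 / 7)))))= 49087215 / 505787744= 0.10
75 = 75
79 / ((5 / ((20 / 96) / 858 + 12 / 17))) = 19527931 / 1750320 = 11.16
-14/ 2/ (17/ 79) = -553/ 17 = -32.53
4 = 4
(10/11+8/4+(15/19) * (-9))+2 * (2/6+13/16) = -9553/5016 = -1.90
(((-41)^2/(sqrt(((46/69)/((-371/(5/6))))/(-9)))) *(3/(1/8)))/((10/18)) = 5629838.31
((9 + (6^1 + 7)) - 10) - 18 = -6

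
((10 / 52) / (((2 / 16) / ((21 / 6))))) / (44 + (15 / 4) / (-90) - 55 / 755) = 253680 / 2067533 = 0.12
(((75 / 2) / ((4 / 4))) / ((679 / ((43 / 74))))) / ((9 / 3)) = 1075 / 100492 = 0.01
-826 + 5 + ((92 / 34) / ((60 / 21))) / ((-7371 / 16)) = -73483789 / 89505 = -821.00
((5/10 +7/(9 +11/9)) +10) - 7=385/92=4.18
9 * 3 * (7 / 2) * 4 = 378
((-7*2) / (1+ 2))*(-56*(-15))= -3920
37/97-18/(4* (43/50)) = -20234/4171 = -4.85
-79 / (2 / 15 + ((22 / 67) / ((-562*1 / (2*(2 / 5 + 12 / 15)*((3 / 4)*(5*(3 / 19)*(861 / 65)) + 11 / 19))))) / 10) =-55105687650 / 92181601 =-597.79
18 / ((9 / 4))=8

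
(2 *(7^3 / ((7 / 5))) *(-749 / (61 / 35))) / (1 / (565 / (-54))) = 3628811375 / 1647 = 2203285.60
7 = 7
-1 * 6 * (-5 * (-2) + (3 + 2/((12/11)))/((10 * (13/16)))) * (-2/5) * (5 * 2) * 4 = 66112/65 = 1017.11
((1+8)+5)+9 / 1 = 23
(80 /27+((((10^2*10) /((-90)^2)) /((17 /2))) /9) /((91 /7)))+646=104553794 /161109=648.96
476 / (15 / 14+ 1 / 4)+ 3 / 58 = 773135 / 2146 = 360.27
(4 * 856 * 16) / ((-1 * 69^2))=-54784 / 4761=-11.51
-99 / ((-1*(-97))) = -99 / 97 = -1.02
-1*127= -127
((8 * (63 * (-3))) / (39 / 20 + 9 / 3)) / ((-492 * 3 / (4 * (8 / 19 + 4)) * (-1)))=-31360 / 8569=-3.66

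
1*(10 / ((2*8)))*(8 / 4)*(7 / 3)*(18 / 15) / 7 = 1 / 2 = 0.50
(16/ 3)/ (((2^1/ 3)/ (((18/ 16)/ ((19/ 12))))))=5.68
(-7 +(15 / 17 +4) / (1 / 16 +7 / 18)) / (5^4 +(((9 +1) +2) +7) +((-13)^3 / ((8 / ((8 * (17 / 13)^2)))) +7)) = -4217 / 3432130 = -0.00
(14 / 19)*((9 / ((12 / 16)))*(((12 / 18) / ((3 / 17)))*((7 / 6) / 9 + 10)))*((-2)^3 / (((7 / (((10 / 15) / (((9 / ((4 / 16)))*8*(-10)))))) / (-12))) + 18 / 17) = 24737528 / 69255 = 357.19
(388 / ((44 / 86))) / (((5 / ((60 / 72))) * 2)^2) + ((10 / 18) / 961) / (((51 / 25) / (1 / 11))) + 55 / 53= 1179044623 / 187025976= 6.30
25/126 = 0.20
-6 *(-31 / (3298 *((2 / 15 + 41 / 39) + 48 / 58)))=175305 / 6254657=0.03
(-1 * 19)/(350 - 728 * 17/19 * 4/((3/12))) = 361/191366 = 0.00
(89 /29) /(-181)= -89 /5249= -0.02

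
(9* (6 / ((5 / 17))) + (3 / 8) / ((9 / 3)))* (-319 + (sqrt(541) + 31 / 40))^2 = 1197100958309 / 64000 - 93545421* sqrt(541) / 800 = 15984938.73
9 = 9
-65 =-65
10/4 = 5/2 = 2.50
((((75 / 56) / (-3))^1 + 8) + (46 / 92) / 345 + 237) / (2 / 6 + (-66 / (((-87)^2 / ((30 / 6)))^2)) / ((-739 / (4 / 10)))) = 22226068311166593 / 30294572412440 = 733.67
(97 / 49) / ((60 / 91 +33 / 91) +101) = 1261 / 64988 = 0.02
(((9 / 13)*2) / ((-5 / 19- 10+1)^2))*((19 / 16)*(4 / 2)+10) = 29241 / 146432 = 0.20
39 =39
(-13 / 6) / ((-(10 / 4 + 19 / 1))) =13 / 129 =0.10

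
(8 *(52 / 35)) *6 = 2496 / 35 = 71.31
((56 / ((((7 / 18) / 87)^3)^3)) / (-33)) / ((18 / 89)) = -746813316531799779788292139008 / 63412811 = -11777010114435705740726.30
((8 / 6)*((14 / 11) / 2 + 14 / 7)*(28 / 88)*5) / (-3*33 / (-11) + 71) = 203 / 2904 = 0.07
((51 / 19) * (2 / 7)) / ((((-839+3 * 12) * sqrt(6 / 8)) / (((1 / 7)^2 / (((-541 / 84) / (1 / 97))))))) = 816 * sqrt(3) / 39231437861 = 0.00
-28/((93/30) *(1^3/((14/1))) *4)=-980/31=-31.61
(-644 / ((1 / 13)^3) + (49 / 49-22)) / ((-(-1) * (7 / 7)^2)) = -1414889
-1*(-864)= 864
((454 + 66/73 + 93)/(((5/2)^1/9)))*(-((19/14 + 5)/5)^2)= -3188.53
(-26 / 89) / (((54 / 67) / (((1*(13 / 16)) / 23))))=-11323 / 884304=-0.01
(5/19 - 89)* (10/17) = -16860/323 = -52.20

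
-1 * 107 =-107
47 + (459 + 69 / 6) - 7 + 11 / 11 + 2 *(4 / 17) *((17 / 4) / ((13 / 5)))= 13319 / 26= 512.27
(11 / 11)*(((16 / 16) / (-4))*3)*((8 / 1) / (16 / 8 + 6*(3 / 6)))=-6 / 5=-1.20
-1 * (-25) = 25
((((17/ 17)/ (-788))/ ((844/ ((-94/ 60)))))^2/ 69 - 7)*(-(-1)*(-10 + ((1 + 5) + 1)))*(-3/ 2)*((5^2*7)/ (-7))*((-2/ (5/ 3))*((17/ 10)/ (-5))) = 3268706222633204047/ 10173377599232000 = 321.30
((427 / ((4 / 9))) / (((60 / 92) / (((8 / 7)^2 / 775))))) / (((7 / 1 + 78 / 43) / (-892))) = -2583046464 / 10280375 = -251.26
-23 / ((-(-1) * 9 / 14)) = -322 / 9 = -35.78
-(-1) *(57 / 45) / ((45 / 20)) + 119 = 16141 / 135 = 119.56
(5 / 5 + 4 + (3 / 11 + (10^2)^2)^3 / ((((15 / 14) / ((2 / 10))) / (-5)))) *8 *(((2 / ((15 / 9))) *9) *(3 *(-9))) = 72454919806076390064 / 33275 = 2177458145937682.65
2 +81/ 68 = 217/ 68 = 3.19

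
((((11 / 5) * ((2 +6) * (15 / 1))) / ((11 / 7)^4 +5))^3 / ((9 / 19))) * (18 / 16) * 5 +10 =14002168356424770 / 87587538121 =159864.85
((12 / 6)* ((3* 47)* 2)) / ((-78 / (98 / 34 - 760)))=1209874 / 221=5474.54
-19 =-19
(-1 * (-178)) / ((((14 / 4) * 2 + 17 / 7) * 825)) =623 / 27225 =0.02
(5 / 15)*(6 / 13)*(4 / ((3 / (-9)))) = -24 / 13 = -1.85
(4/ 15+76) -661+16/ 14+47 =-56342/ 105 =-536.59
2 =2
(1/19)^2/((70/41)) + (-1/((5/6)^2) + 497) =62614211/126350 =495.56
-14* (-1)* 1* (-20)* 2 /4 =-140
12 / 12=1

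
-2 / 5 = -0.40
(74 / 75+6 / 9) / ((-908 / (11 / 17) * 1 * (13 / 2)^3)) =-2728 / 635866725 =-0.00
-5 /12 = -0.42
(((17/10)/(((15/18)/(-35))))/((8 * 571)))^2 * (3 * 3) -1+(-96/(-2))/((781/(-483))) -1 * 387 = -170172682868179/407420833600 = -417.68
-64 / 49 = -1.31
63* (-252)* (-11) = 174636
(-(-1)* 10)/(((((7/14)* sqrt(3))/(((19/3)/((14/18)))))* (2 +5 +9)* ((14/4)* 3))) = 95* sqrt(3)/294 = 0.56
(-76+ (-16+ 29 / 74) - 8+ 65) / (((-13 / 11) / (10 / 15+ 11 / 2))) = 2167 / 12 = 180.58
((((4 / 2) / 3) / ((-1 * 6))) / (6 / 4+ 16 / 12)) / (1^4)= -2 / 51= -0.04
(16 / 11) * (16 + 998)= 16224 / 11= 1474.91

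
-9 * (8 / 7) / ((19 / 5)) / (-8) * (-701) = -31545 / 133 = -237.18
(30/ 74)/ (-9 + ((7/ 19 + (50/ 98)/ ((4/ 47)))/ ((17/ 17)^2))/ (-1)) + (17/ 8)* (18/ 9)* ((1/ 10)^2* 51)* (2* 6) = 1833473827/ 70562700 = 25.98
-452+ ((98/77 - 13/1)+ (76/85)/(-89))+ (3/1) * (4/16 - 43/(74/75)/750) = -570421543/1231582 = -463.16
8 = 8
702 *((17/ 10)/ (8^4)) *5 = 5967/ 4096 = 1.46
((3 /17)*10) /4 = 15 /34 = 0.44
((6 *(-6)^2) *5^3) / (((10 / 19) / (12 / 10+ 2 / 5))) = 82080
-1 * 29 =-29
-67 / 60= -1.12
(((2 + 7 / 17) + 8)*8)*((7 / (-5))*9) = -89208 / 85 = -1049.51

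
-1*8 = -8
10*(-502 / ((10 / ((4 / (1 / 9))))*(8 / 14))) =-31626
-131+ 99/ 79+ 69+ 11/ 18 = -85513/ 1422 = -60.14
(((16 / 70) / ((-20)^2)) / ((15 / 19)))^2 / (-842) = -361 / 580190625000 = -0.00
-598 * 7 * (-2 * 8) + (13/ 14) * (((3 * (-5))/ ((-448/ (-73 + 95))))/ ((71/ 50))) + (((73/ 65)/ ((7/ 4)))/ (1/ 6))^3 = 14346134031153551/ 214014164000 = 67033.57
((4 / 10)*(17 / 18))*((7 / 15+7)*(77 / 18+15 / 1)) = 330344 / 6075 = 54.38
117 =117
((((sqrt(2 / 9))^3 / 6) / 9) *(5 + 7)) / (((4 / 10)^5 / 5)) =15625 *sqrt(2) / 1944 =11.37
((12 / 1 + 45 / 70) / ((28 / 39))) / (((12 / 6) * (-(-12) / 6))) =6903 / 1568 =4.40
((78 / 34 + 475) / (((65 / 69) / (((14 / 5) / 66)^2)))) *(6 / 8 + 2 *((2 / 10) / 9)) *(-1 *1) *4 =-9144478 / 3155625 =-2.90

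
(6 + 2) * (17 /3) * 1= 136 /3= 45.33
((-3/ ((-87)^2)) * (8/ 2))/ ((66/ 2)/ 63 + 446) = -28/ 7886057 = -0.00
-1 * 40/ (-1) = 40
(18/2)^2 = 81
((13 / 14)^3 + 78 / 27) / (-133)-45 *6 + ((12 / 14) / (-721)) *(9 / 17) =-1553008378955 / 5751278568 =-270.03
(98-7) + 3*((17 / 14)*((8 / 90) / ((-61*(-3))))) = 91.00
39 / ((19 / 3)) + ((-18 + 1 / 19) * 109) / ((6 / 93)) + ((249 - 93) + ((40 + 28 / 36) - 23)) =-10308613 / 342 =-30142.14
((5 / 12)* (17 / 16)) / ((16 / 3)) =85 / 1024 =0.08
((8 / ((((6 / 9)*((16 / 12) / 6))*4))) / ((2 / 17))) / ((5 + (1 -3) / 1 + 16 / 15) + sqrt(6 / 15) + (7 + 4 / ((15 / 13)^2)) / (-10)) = 3562471125 / 91142402 -116184375*sqrt(10) / 45571201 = 31.02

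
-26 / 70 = -13 / 35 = -0.37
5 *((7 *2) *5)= 350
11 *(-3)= -33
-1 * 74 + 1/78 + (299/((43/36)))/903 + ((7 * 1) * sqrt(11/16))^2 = -323238709/8076432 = -40.02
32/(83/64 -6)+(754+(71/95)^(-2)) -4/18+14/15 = 51189600107/68280345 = 749.70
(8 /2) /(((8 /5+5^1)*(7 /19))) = 380 /231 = 1.65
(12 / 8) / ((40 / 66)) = 99 / 40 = 2.48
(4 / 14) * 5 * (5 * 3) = 150 / 7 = 21.43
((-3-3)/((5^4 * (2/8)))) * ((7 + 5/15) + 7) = -344/625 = -0.55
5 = 5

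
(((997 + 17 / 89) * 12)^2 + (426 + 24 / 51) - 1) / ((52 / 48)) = 231382587511116 / 1750541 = 132177759.62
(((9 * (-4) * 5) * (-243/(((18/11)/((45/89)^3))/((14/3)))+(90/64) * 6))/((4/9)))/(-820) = -74133077985/1849838656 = -40.08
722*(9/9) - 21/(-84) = 2889/4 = 722.25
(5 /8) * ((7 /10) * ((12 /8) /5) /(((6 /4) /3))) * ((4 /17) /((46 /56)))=147 /1955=0.08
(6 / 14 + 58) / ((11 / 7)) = 409 / 11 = 37.18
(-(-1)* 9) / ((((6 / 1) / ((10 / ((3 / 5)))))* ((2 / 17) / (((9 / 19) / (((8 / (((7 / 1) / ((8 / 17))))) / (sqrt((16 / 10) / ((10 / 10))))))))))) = 91035* sqrt(10) / 1216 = 236.74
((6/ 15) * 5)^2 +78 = 82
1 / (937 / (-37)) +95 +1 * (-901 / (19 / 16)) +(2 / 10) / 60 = -3545145197 / 5340900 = -663.77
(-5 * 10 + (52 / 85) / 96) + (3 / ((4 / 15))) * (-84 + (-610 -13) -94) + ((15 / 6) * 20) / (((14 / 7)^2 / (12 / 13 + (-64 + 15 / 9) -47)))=-92080727 / 8840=-10416.37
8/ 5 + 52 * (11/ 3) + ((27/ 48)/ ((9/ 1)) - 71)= 29119/ 240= 121.33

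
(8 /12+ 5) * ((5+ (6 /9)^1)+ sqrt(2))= 17 * sqrt(2) /3+ 289 /9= 40.12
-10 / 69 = -0.14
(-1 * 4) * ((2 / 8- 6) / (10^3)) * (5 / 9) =23 / 1800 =0.01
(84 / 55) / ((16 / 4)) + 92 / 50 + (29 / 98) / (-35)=417551 / 188650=2.21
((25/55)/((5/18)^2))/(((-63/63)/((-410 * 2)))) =4830.55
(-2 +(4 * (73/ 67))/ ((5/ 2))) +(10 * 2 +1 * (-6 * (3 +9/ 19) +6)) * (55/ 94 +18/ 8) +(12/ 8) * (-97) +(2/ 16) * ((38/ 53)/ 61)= -507307015851/ 3868672460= -131.13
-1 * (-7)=7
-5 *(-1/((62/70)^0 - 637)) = -5/636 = -0.01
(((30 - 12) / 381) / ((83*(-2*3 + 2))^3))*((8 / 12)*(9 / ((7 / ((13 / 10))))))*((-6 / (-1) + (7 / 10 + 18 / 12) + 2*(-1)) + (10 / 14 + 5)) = -48789 / 2846584400800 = -0.00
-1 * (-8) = 8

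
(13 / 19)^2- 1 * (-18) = 6667 / 361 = 18.47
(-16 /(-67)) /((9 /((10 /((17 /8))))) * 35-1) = 256 /70685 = 0.00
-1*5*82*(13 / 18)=-2665 / 9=-296.11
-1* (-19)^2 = -361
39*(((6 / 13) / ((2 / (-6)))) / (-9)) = 6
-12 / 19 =-0.63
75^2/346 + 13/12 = 35999/2076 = 17.34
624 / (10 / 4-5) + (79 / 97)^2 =-11711227 / 47045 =-248.94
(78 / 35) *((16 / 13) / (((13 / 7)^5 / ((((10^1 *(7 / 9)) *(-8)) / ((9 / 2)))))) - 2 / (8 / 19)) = -8633184811 / 701743770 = -12.30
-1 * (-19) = 19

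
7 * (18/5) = 126/5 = 25.20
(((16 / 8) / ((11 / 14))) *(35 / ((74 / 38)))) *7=130340 / 407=320.25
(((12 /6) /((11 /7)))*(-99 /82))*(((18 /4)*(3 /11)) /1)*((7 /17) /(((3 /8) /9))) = -142884 /7667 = -18.64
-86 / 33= -2.61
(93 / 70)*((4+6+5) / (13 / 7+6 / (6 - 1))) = 1395 / 214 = 6.52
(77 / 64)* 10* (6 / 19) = 1155 / 304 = 3.80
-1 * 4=-4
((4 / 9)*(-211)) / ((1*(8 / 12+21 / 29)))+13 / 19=-460325 / 6897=-66.74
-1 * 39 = -39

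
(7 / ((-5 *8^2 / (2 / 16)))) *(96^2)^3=-10701766656 / 5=-2140353331.20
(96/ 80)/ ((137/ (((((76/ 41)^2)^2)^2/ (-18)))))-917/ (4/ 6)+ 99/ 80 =-360822651713278734487/ 262544341533498480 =-1374.33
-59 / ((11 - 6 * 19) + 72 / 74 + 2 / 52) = 56758 / 98113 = 0.58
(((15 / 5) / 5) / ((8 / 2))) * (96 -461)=-219 / 4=-54.75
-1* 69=-69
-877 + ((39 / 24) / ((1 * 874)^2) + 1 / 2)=-5356298499 / 6111008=-876.50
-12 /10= -6 /5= -1.20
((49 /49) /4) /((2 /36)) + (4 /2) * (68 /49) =713 /98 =7.28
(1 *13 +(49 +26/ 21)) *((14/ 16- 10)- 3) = -16102/ 21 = -766.76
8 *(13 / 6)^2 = 338 / 9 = 37.56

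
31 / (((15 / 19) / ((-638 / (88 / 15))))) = -17081 / 4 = -4270.25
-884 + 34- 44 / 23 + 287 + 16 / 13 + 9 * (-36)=-265417 / 299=-887.68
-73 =-73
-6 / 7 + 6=5.14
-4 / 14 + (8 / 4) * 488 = 975.71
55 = 55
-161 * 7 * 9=-10143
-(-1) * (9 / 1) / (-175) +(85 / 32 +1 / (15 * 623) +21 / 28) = 5016289 / 1495200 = 3.35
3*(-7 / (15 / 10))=-14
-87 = -87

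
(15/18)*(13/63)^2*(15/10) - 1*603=-9572383/15876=-602.95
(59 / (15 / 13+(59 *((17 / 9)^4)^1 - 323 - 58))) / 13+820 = 25963546079 / 31662389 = 820.01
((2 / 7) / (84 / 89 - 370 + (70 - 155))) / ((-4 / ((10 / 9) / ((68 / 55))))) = 24475 / 173120724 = 0.00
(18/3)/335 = 6/335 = 0.02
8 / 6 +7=25 / 3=8.33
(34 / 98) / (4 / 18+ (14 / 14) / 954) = 5406 / 3479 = 1.55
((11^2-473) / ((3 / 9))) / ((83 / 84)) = -88704 / 83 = -1068.72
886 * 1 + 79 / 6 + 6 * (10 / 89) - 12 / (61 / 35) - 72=26741807 / 32574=820.96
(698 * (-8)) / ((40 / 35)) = -4886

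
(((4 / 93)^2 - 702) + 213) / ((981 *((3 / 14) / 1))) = -59210830 / 25454007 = -2.33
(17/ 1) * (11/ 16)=187/ 16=11.69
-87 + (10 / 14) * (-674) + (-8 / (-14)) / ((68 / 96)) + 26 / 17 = -67365 / 119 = -566.09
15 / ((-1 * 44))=-15 / 44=-0.34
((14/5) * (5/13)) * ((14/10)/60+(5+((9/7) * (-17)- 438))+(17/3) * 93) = 151549/1950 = 77.72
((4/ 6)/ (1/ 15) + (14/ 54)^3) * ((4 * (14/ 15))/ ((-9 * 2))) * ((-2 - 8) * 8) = 166.22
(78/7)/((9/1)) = 26/21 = 1.24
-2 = -2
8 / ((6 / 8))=10.67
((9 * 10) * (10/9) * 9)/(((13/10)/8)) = 72000/13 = 5538.46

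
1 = 1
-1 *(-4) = 4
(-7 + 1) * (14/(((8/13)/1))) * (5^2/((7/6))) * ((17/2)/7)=-49725/14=-3551.79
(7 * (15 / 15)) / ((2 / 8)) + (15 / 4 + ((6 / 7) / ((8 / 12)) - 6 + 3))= 841 / 28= 30.04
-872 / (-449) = 1.94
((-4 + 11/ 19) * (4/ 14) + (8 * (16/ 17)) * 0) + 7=801/ 133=6.02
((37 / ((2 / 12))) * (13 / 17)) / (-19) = -2886 / 323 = -8.93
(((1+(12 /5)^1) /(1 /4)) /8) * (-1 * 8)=-68 /5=-13.60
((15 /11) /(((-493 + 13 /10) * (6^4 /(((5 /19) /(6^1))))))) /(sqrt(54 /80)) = -125 * sqrt(30) /5993272296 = -0.00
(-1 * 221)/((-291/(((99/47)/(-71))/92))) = -7293/29779388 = -0.00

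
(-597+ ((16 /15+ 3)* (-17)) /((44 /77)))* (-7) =301553 /60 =5025.88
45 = 45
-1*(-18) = 18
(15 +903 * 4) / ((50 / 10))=3627 / 5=725.40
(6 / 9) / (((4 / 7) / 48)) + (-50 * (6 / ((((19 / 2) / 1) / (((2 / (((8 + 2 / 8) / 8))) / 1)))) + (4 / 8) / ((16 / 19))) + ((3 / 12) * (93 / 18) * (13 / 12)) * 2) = -60442 / 1881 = -32.13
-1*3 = -3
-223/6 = -37.17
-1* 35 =-35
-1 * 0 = 0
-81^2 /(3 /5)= -10935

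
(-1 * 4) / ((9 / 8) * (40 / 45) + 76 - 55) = -2 / 11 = -0.18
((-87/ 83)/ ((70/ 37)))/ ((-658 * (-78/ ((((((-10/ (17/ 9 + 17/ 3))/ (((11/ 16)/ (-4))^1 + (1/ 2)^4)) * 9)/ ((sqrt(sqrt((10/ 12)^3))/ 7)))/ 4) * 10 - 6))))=-0.02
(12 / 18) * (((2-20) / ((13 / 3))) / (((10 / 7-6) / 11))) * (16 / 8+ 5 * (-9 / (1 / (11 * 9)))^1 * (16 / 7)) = -67839.75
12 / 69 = 4 / 23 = 0.17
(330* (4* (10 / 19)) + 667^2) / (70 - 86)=-8466091 / 304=-27848.98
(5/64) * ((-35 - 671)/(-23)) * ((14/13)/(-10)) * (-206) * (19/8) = 4835747/38272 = 126.35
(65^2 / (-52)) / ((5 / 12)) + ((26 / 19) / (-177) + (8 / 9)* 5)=-1922593 / 10089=-190.56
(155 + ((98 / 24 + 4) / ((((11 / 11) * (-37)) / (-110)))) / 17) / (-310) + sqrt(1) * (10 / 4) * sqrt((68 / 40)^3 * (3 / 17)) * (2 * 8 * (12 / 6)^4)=-118061 / 233988 + 544 * sqrt(30) / 5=595.42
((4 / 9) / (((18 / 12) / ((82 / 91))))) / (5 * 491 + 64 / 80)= 3280 / 30169503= 0.00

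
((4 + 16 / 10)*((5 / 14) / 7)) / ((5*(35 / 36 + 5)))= 72 / 7525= 0.01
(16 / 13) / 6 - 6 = -226 / 39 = -5.79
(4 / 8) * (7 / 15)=7 / 30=0.23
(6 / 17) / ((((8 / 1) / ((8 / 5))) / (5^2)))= 30 / 17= 1.76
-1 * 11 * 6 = -66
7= 7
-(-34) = 34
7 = 7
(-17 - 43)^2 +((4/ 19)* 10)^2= 1301200/ 361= 3604.43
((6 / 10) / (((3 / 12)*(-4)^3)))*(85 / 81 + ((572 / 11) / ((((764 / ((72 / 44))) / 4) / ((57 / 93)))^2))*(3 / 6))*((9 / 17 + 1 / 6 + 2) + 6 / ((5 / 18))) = -0.96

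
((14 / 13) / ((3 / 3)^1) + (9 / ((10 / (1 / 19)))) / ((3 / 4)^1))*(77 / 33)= 9856 / 3705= 2.66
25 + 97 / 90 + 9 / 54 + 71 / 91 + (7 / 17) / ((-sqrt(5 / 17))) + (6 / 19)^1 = 2127224 / 77805 - 7 * sqrt(85) / 85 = 26.58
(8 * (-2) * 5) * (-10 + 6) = 320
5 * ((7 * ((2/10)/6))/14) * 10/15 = 1/18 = 0.06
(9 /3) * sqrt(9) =9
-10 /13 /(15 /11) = -22 /39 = -0.56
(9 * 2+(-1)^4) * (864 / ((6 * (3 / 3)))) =2736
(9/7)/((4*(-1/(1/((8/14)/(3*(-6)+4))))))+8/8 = 71/8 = 8.88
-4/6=-2/3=-0.67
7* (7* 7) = 343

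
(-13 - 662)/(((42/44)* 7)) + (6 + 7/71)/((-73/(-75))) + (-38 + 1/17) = -572906490/4317439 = -132.70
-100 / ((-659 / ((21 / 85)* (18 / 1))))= 7560 / 11203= 0.67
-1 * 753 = -753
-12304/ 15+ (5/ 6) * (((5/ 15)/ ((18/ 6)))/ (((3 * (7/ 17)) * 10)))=-9301739/ 11340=-820.26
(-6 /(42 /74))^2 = 5476 /49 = 111.76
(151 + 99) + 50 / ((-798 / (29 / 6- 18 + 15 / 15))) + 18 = 643417 / 2394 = 268.76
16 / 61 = 0.26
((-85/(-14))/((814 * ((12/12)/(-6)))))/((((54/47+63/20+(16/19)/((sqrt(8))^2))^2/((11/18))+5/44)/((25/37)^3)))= -317733585937500/733155941766061933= -0.00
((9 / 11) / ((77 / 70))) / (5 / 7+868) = 0.00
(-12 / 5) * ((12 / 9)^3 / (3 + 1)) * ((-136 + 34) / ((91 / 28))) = 8704 / 195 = 44.64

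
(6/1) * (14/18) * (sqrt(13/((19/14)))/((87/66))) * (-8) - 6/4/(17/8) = -2464 * sqrt(3458)/1653 - 12/17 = -88.36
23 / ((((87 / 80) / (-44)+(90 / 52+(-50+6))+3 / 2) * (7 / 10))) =-10524800 / 13067117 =-0.81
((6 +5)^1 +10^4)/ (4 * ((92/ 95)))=951045/ 368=2584.36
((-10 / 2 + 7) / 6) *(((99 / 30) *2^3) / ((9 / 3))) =44 / 15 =2.93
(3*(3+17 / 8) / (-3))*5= -205 / 8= -25.62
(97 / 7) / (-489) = -97 / 3423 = -0.03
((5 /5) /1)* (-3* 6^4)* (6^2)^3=-181398528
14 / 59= 0.24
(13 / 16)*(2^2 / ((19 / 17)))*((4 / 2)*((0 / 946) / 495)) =0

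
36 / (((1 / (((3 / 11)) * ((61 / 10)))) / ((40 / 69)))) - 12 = 5748 / 253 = 22.72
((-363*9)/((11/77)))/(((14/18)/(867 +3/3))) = -25521804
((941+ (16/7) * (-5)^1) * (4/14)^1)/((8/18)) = 58563/98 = 597.58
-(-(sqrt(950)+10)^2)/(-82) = -525/41-50* sqrt(38)/41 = -20.32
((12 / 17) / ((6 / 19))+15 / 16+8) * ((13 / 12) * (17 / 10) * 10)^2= 2910349 / 768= 3789.52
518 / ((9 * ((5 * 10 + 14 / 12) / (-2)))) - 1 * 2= -4.25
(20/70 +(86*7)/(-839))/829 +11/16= 53515311/77899472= 0.69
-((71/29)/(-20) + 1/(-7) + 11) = -43583/4060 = -10.73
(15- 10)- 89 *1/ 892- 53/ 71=263065/ 63332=4.15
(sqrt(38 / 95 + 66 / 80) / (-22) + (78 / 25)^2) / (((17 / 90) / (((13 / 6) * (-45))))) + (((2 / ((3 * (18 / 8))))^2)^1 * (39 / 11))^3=-40784072641173628 / 8116817967225 + 12285 * sqrt(10) / 1496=-4998.67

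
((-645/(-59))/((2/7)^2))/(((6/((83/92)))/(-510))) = -222973275/21712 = -10269.59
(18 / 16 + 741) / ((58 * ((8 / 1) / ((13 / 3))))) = 25727 / 3712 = 6.93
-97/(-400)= 97/400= 0.24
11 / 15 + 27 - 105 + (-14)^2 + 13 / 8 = 14443 / 120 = 120.36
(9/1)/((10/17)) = 153/10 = 15.30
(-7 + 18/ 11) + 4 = -15/ 11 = -1.36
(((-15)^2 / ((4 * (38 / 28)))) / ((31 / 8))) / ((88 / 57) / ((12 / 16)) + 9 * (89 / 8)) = 453600 / 4333397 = 0.10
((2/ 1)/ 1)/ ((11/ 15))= 30/ 11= 2.73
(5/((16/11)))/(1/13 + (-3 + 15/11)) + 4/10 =-1.80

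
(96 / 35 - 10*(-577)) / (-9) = -202046 / 315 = -641.42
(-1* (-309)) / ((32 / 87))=26883 / 32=840.09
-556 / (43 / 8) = -4448 / 43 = -103.44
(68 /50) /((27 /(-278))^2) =2627656 /18225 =144.18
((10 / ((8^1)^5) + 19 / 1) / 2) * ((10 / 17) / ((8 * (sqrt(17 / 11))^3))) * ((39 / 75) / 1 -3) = -106153641 * sqrt(187) / 1609891840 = -0.90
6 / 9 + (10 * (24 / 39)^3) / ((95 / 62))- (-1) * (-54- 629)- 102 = -98030815 / 125229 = -782.81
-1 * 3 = -3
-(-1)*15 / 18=5 / 6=0.83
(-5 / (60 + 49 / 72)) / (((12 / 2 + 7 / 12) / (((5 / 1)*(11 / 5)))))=-47520 / 345151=-0.14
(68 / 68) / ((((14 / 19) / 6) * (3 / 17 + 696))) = 323 / 27615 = 0.01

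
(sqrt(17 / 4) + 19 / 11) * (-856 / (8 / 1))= -107 * sqrt(17) / 2 - 2033 / 11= -405.40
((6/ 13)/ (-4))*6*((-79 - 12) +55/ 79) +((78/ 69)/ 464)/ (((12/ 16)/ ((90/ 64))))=2741025993/ 43840576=62.52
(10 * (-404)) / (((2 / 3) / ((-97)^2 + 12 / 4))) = -57036720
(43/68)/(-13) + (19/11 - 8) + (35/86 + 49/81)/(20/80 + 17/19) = -5.44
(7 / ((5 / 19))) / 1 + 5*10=383 / 5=76.60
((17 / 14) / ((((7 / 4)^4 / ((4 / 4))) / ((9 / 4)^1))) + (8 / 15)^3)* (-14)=-50258368 / 8103375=-6.20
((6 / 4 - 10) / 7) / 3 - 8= -353 / 42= -8.40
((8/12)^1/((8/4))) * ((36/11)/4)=3/11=0.27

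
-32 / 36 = -8 / 9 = -0.89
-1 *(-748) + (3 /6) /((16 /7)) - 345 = 12903 /32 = 403.22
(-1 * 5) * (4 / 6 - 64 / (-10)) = -106 / 3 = -35.33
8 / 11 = 0.73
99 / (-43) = -99 / 43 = -2.30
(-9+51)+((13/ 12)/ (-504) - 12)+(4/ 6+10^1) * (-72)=-4463437/ 6048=-738.00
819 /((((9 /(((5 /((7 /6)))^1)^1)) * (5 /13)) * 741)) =26 /19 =1.37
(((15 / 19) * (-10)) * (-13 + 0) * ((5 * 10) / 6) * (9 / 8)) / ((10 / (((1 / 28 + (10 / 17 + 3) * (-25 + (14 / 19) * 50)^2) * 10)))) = 6323384705625 / 13059536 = 484196.74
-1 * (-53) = 53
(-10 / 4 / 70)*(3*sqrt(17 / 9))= -sqrt(17) / 28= -0.15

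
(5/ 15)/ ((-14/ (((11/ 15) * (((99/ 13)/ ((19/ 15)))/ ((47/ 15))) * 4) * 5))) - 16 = -1354658/ 81263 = -16.67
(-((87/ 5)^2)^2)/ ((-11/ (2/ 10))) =57289761/ 34375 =1666.61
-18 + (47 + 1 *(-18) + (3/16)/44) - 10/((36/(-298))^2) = -38446253/57024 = -674.21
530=530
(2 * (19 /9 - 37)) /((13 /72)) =-5024 /13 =-386.46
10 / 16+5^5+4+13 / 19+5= 476567 / 152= 3135.31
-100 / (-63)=100 / 63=1.59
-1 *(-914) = 914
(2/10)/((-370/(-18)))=9/925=0.01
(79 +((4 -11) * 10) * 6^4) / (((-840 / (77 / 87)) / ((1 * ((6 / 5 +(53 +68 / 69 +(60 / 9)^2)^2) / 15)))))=2069838212314169 / 33550767000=61692.72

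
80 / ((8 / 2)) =20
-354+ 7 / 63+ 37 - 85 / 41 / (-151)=-316.88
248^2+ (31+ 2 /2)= 61536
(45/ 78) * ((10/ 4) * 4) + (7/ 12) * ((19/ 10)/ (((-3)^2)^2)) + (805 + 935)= 220597129/ 126360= 1745.78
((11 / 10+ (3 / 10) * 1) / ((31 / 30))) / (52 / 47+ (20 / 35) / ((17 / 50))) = 39151 / 80538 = 0.49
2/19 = 0.11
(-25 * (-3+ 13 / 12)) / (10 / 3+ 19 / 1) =575 / 268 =2.15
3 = 3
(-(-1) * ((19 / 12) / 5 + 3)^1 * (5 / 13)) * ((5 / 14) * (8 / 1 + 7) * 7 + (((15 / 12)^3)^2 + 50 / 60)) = 53.77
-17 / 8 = -2.12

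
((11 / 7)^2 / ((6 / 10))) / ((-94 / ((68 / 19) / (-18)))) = 10285 / 1181439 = 0.01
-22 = -22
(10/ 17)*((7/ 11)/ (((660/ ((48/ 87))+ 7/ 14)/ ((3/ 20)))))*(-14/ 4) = -147/ 895169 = -0.00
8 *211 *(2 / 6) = 1688 / 3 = 562.67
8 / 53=0.15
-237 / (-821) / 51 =79 / 13957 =0.01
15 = 15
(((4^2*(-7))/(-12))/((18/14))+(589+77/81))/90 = 24187/3645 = 6.64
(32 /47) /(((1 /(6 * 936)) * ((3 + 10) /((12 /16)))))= 10368 /47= 220.60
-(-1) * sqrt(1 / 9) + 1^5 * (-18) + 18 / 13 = -635 / 39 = -16.28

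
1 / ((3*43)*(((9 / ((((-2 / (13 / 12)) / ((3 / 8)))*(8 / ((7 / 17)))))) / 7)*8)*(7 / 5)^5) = -3400000 / 253668051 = -0.01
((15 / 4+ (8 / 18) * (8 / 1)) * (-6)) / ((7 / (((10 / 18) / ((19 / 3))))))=-1315 / 2394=-0.55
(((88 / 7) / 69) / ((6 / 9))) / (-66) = -2 / 483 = -0.00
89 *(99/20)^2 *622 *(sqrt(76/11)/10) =24661989 *sqrt(209)/1000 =356534.24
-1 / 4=-0.25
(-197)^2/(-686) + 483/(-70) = -108856/1715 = -63.47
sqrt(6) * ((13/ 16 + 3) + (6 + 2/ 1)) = 189 * sqrt(6)/ 16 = 28.93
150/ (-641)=-150/ 641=-0.23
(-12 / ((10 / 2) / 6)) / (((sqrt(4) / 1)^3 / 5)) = -9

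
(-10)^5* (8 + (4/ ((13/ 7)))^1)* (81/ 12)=-89100000/ 13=-6853846.15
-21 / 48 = -7 / 16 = -0.44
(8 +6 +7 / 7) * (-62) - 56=-986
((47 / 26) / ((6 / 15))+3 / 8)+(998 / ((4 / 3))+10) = 79393 / 104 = 763.39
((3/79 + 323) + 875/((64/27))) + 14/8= 3508503/5056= 693.93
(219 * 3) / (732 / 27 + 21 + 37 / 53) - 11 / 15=4444733 / 349230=12.73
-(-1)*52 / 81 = 52 / 81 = 0.64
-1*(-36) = 36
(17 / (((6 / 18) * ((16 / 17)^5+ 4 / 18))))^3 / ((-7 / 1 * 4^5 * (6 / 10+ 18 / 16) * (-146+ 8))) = 0.09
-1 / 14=-0.07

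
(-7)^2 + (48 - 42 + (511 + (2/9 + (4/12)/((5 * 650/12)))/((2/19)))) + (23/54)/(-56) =2791718081/4914000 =568.12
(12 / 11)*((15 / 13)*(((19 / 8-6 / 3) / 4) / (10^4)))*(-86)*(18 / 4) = -10449 / 2288000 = -0.00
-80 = -80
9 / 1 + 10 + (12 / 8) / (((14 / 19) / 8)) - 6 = 205 / 7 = 29.29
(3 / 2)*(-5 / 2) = -15 / 4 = -3.75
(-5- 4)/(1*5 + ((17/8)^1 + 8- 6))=-72/73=-0.99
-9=-9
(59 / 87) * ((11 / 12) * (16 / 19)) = 2596 / 4959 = 0.52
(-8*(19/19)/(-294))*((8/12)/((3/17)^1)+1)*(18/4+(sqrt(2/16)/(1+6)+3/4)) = 43*sqrt(2)/9261+43/63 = 0.69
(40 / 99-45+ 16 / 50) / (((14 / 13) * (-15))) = 1424579 / 519750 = 2.74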